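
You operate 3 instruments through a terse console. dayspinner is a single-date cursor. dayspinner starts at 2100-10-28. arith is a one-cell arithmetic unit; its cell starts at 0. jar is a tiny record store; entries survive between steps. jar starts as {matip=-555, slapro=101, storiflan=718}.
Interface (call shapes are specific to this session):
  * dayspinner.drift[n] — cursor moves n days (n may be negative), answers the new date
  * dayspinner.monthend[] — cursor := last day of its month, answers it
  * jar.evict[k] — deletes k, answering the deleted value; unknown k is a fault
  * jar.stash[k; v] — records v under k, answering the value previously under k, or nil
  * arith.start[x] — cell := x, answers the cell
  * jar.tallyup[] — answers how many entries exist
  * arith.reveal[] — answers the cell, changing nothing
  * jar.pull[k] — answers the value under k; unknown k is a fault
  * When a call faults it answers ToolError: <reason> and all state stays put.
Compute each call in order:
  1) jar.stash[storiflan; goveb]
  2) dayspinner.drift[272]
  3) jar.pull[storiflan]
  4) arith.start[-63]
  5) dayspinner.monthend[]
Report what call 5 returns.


Answer: 2101-07-31

Derivation:
Act: stash[storiflan; goveb]
Obs: 718
Act: drift[272]
Obs: 2101-07-27
Act: pull[storiflan]
Obs: goveb
Act: start[-63]
Obs: -63
Act: monthend[]
Obs: 2101-07-31


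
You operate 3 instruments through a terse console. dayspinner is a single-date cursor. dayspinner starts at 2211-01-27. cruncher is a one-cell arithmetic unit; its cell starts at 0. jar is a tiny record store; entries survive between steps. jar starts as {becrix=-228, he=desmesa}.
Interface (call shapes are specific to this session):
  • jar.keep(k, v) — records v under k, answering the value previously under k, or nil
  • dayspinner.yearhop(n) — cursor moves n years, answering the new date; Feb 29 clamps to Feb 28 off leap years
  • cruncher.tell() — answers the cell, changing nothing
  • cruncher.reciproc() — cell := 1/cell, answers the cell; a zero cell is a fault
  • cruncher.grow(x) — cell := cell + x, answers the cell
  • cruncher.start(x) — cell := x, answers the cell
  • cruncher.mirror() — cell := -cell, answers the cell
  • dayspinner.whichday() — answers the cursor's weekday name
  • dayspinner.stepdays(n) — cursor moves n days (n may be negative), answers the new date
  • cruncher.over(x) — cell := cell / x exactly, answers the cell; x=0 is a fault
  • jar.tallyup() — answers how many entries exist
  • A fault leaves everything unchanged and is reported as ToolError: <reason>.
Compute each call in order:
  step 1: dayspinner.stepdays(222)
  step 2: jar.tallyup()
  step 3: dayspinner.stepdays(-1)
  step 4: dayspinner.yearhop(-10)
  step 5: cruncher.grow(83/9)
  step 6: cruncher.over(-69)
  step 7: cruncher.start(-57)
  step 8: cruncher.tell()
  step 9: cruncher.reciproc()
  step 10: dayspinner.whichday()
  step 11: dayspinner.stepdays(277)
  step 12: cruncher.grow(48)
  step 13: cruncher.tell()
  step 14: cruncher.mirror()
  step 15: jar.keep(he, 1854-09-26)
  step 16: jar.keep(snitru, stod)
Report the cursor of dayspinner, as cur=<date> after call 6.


Answer: cur=2201-09-05

Derivation:
I call dayspinner.stepdays with 222, which returns 2211-09-06.
Calling jar.tallyup(), and see 2.
Next I call dayspinner.stepdays with -1, → 2211-09-05.
I call dayspinner.yearhop with -10, → 2201-09-05.
Next I call cruncher.grow with 83/9, and see 83/9.
Next I call cruncher.over with -69, giving -83/621.
Invoking cruncher.start with -57: -57.
Using cruncher.tell, yielding -57.
I call cruncher.reciproc, — result: -1/57.
Calling dayspinner.whichday(), which returns Saturday.
I try dayspinner.stepdays with 277, yielding 2202-06-09.
Then cruncher.grow with 48, yielding 2735/57.
Next I call cruncher.tell, → 2735/57.
Now I run cruncher.mirror, which returns -2735/57.
Next I call jar.keep with he, 1854-09-26, and get desmesa.
I use jar.keep with snitru, stod, → nil.


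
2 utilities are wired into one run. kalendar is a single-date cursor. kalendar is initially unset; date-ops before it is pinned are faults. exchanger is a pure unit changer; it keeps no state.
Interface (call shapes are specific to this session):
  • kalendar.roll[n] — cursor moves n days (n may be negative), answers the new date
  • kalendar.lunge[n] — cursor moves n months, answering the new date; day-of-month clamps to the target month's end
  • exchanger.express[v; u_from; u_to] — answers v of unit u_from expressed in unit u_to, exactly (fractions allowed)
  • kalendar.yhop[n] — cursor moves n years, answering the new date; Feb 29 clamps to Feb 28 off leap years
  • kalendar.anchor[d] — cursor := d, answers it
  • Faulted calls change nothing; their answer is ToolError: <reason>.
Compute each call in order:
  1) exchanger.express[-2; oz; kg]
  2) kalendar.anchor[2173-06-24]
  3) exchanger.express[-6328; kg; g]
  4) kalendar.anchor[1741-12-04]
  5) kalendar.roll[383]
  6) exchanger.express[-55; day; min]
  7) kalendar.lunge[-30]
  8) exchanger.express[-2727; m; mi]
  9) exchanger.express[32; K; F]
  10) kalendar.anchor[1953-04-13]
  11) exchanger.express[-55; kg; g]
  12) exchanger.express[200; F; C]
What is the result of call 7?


Answer: 1740-06-22

Derivation:
Using exchanger.express using v→-2, u_from→oz, u_to→kg, yielding -45359237/800000000.
Now I run kalendar.anchor using d→2173-06-24, which returns 2173-06-24.
Invoking exchanger.express using v→-6328, u_from→kg, u_to→g, yielding -6328000.
Invoking kalendar.anchor using d→1741-12-04, which returns 1741-12-04.
I call kalendar.roll using n→383, and observe 1742-12-22.
Then exchanger.express using v→-55, u_from→day, u_to→min, — result: -79200.
I call kalendar.lunge using n→-30, → 1740-06-22.
I use exchanger.express using v→-2727, u_from→m, u_to→mi, and get -37875/22352.
Then exchanger.express using v→32, u_from→K, u_to→F, giving -40207/100.
I invoke kalendar.anchor using d→1953-04-13, → 1953-04-13.
I invoke exchanger.express using v→-55, u_from→kg, u_to→g, yielding -55000.
I try exchanger.express using v→200, u_from→F, u_to→C, → 280/3.


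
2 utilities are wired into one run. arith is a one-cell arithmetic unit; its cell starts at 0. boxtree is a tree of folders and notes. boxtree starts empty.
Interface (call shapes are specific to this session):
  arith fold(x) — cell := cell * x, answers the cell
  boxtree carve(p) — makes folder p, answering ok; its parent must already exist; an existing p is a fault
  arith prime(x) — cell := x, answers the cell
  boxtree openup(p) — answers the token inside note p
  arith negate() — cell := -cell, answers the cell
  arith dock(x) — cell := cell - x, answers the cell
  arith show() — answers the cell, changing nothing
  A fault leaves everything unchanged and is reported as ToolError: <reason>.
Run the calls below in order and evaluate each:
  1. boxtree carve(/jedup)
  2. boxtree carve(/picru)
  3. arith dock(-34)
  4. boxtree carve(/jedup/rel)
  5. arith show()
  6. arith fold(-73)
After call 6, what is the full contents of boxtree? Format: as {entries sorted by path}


Answer: {jedup/, jedup/rel/, picru/}

Derivation:
→ boxtree carve(/jedup)
← ok
→ boxtree carve(/picru)
← ok
→ arith dock(-34)
← 34
→ boxtree carve(/jedup/rel)
← ok
→ arith show()
← 34
→ arith fold(-73)
← -2482


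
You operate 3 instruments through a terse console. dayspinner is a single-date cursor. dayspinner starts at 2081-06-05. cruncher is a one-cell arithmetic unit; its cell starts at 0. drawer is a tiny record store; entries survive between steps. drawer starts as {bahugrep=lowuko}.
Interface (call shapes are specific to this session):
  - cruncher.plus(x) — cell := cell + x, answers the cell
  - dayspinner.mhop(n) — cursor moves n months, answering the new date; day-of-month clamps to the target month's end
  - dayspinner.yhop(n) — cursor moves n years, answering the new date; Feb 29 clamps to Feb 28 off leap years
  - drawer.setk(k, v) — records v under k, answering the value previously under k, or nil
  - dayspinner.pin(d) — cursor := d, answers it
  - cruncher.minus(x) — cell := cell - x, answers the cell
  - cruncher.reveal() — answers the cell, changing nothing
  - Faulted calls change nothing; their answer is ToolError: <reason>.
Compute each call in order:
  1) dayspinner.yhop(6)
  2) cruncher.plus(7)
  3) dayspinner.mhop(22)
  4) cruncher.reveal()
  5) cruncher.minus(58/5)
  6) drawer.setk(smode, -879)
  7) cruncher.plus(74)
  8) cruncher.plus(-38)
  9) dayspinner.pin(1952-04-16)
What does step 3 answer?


CALL dayspinner.yhop[n=6]
RET  2087-06-05
CALL cruncher.plus[x=7]
RET  7
CALL dayspinner.mhop[n=22]
RET  2089-04-05
CALL cruncher.reveal[]
RET  7
CALL cruncher.minus[x=58/5]
RET  -23/5
CALL drawer.setk[k=smode; v=-879]
RET  nil
CALL cruncher.plus[x=74]
RET  347/5
CALL cruncher.plus[x=-38]
RET  157/5
CALL dayspinner.pin[d=1952-04-16]
RET  1952-04-16

Answer: 2089-04-05


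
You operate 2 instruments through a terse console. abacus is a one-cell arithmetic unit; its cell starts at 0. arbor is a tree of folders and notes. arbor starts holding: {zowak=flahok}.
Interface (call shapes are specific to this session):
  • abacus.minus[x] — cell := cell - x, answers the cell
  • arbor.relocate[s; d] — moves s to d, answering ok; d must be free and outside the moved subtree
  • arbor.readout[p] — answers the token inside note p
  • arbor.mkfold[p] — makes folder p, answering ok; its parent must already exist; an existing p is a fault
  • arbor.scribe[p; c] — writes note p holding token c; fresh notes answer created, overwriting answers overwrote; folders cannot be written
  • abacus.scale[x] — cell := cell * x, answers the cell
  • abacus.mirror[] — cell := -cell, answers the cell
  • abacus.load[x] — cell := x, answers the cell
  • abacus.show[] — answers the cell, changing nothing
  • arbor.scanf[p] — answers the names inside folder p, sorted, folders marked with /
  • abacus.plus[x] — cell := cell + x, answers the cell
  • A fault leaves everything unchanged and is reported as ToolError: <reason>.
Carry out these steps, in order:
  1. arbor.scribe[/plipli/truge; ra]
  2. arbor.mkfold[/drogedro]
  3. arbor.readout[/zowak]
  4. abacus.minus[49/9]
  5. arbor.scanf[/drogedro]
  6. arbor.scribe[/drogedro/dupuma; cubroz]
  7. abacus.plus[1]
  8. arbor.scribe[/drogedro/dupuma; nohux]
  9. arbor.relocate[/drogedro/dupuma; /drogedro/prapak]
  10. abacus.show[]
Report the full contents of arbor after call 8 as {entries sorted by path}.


Answer: {drogedro/, drogedro/dupuma=nohux, zowak=flahok}

Derivation:
[in] scribe p: /plipli/truge c: ra
[out] ToolError: no parent
[in] mkfold p: /drogedro
[out] ok
[in] readout p: /zowak
[out] flahok
[in] minus x: 49/9
[out] -49/9
[in] scanf p: /drogedro
[out] []
[in] scribe p: /drogedro/dupuma c: cubroz
[out] created
[in] plus x: 1
[out] -40/9
[in] scribe p: /drogedro/dupuma c: nohux
[out] overwrote
[in] relocate s: /drogedro/dupuma d: /drogedro/prapak
[out] ok
[in] show
[out] -40/9


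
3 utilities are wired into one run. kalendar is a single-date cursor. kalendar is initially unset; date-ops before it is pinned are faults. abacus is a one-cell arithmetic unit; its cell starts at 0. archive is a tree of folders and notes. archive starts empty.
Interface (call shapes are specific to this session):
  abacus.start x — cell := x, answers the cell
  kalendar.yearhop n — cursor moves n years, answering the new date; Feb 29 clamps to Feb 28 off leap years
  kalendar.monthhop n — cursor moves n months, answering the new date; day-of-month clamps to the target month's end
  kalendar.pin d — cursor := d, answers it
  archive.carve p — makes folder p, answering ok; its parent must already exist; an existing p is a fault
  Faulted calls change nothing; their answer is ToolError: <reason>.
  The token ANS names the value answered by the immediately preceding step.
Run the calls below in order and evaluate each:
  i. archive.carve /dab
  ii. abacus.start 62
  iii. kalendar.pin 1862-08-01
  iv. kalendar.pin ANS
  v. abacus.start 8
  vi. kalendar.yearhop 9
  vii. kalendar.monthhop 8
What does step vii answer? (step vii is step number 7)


Invoking archive.carve passing p=/dab: ok.
I run abacus.start passing x=62, and get 62.
I run kalendar.pin passing d=1862-08-01: 1862-08-01.
I call kalendar.pin passing d=ANS, and get 1862-08-01.
I call abacus.start passing x=8, which returns 8.
Next I call kalendar.yearhop passing n=9, and observe 1871-08-01.
I try kalendar.monthhop passing n=8, which returns 1872-04-01.

Answer: 1872-04-01


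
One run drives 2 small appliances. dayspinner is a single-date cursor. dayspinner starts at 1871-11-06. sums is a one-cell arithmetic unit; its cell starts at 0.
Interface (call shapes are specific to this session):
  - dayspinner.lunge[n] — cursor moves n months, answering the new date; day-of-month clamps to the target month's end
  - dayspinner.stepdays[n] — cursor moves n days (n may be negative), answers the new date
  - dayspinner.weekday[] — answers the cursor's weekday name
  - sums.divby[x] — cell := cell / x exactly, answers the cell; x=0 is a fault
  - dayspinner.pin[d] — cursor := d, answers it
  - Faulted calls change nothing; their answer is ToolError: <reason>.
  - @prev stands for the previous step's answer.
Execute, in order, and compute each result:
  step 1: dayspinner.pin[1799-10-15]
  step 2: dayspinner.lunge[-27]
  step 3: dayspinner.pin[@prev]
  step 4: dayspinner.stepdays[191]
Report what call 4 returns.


Answer: 1798-01-22

Derivation:
# dayspinner.pin(d='1799-10-15') : 1799-10-15
# dayspinner.lunge(n='-27') : 1797-07-15
# dayspinner.pin(d='@prev') : 1797-07-15
# dayspinner.stepdays(n='191') : 1798-01-22


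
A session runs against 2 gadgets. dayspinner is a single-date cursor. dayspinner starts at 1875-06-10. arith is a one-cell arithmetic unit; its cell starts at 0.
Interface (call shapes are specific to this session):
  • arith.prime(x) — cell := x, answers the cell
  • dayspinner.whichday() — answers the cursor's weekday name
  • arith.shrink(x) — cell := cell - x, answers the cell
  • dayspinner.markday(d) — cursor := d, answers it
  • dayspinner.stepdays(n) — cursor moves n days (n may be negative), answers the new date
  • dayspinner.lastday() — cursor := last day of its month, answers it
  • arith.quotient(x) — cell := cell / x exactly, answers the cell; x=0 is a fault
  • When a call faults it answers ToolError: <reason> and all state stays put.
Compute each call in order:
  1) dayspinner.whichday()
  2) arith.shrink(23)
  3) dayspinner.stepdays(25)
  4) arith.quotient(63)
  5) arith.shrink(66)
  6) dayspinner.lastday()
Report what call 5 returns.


·→ dayspinner.whichday()
·← Thursday
·→ arith.shrink(x: 23)
·← -23
·→ dayspinner.stepdays(n: 25)
·← 1875-07-05
·→ arith.quotient(x: 63)
·← -23/63
·→ arith.shrink(x: 66)
·← -4181/63
·→ dayspinner.lastday()
·← 1875-07-31

Answer: -4181/63


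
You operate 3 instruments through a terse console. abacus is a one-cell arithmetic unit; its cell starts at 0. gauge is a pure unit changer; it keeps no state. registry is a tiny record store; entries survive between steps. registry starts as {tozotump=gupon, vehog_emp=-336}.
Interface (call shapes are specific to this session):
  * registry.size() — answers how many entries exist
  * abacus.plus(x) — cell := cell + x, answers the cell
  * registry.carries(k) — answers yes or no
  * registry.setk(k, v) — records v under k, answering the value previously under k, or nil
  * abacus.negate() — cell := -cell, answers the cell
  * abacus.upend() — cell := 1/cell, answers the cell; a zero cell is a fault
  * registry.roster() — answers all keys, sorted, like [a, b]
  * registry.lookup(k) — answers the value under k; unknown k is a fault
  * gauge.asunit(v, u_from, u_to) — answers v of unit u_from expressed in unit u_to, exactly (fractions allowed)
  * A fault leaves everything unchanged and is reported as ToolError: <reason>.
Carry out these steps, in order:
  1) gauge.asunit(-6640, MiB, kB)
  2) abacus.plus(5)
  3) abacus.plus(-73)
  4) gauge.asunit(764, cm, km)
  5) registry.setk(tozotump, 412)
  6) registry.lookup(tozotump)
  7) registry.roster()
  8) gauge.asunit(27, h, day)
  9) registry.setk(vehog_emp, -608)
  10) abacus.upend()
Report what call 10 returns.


Answer: -1/68

Derivation:
$ gauge.asunit v=-6640 u_from=MiB u_to=kB
[out] -174063616/25
$ abacus.plus x=5
[out] 5
$ abacus.plus x=-73
[out] -68
$ gauge.asunit v=764 u_from=cm u_to=km
[out] 191/25000
$ registry.setk k=tozotump v=412
[out] gupon
$ registry.lookup k=tozotump
[out] 412
$ registry.roster
[out] [tozotump, vehog_emp]
$ gauge.asunit v=27 u_from=h u_to=day
[out] 9/8
$ registry.setk k=vehog_emp v=-608
[out] -336
$ abacus.upend
[out] -1/68


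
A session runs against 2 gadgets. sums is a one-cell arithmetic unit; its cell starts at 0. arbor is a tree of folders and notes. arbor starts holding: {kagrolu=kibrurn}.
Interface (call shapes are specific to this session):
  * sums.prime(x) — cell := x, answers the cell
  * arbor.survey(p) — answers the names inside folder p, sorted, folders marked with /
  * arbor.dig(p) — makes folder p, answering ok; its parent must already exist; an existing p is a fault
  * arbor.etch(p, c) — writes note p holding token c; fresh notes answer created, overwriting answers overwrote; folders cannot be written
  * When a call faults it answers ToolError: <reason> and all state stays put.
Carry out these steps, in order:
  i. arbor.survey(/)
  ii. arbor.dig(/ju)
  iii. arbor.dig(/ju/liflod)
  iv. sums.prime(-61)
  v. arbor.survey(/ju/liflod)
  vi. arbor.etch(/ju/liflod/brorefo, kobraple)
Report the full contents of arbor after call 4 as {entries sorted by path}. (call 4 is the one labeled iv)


Answer: {ju/, ju/liflod/, kagrolu=kibrurn}

Derivation:
# survey(p='/') == [kagrolu]
# dig(p='/ju') == ok
# dig(p='/ju/liflod') == ok
# prime(x='-61') == -61
# survey(p='/ju/liflod') == []
# etch(p='/ju/liflod/brorefo', c='kobraple') == created


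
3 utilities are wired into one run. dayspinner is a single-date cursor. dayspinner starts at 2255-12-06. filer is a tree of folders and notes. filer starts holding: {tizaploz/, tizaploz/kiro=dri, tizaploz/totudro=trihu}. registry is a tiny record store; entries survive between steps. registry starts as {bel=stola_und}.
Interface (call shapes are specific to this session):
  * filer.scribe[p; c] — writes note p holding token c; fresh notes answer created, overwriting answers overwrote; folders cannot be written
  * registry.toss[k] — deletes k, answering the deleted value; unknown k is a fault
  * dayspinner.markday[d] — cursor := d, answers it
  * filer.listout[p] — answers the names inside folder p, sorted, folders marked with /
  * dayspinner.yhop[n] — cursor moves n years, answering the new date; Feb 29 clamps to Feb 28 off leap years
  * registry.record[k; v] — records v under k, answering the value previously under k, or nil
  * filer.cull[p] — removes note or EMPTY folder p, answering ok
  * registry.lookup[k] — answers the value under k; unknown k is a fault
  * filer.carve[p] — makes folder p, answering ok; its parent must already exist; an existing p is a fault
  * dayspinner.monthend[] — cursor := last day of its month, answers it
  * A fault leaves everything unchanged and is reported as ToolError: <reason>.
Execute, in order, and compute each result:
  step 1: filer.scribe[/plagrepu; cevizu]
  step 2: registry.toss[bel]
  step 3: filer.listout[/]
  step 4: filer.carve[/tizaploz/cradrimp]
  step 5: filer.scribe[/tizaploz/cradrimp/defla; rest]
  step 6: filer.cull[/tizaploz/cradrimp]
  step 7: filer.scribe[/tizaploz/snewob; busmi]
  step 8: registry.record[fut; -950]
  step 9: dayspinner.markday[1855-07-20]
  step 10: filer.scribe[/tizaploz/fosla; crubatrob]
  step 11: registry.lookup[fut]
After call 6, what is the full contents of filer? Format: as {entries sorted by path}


Answer: {plagrepu=cevizu, tizaploz/, tizaploz/cradrimp/, tizaploz/cradrimp/defla=rest, tizaploz/kiro=dri, tizaploz/totudro=trihu}

Derivation:
Now I run scribe(p: /plagrepu, c: cevizu), yielding created.
Calling toss(k: bel): stola_und.
Then listout(p: /): [plagrepu, tizaploz/].
Invoking carve(p: /tizaploz/cradrimp), yielding ok.
Calling scribe(p: /tizaploz/cradrimp/defla, c: rest), which returns created.
Invoking cull(p: /tizaploz/cradrimp), which returns ToolError: not empty.
Then scribe(p: /tizaploz/snewob, c: busmi), giving created.
I try record(k: fut, v: -950), and observe nil.
I call markday(d: 1855-07-20), and get 1855-07-20.
Invoking scribe(p: /tizaploz/fosla, c: crubatrob), and observe created.
I use lookup(k: fut), giving -950.


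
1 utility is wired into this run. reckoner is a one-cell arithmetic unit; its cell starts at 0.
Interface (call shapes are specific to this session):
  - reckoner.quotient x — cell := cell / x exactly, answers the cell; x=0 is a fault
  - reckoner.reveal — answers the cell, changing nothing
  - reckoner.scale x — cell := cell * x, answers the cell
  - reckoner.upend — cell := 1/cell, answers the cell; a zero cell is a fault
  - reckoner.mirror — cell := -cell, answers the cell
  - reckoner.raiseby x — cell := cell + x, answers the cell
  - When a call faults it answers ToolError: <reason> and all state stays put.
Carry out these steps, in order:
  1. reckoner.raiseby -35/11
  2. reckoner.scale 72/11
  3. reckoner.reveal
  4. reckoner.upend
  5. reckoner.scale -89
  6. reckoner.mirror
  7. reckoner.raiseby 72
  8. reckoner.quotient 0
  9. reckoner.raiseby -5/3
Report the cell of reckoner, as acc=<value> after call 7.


Calling raiseby on x: -35/11, and get -35/11.
Then scale on x: 72/11, yielding -2520/121.
I run reveal, which returns -2520/121.
I call upend, yielding -121/2520.
Now I run scale on x: -89, and see 10769/2520.
Calling mirror, and observe -10769/2520.
Invoking raiseby on x: 72, giving 170671/2520.
Then quotient on x: 0, — result: ToolError: division by zero.
I invoke raiseby on x: -5/3, and get 166471/2520.

Answer: acc=170671/2520


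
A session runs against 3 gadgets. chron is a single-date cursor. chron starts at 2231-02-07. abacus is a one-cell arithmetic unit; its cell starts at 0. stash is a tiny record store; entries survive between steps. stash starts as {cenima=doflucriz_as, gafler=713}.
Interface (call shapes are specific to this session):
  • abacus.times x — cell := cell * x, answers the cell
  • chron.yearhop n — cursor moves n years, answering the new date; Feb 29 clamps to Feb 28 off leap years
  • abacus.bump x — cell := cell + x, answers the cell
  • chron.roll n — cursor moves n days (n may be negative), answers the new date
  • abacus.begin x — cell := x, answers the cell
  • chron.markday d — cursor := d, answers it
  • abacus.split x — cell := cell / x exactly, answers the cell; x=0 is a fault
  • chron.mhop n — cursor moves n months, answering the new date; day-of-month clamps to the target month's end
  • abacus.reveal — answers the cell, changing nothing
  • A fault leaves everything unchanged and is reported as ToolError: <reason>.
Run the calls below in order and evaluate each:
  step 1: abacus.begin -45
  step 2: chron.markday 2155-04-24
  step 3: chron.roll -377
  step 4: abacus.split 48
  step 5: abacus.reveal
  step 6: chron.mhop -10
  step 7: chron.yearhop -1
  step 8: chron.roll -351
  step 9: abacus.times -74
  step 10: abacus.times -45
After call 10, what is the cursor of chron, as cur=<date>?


Answer: cur=2151-06-27

Derivation:
> abacus.begin x: -45
:: -45
> chron.markday d: 2155-04-24
:: 2155-04-24
> chron.roll n: -377
:: 2154-04-12
> abacus.split x: 48
:: -15/16
> abacus.reveal
:: -15/16
> chron.mhop n: -10
:: 2153-06-12
> chron.yearhop n: -1
:: 2152-06-12
> chron.roll n: -351
:: 2151-06-27
> abacus.times x: -74
:: 555/8
> abacus.times x: -45
:: -24975/8


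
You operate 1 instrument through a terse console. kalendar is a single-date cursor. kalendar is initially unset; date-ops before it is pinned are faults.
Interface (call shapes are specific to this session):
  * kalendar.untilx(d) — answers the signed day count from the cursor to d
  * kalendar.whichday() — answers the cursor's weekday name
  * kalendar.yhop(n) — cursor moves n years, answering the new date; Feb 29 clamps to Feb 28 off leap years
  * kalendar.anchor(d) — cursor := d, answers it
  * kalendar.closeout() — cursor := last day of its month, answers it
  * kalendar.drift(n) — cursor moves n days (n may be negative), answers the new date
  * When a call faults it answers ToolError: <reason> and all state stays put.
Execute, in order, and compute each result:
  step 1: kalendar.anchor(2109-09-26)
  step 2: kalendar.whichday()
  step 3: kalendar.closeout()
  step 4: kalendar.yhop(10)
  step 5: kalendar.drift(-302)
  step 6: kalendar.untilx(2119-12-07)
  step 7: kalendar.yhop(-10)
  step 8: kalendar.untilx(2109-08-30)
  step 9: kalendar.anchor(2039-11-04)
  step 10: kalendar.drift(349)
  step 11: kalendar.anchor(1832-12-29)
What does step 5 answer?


-> anchor(d='2109-09-26')
<- 2109-09-26
-> whichday()
<- Thursday
-> closeout()
<- 2109-09-30
-> yhop(n='10')
<- 2119-09-30
-> drift(n='-302')
<- 2118-12-02
-> untilx(d='2119-12-07')
<- 370
-> yhop(n='-10')
<- 2108-12-02
-> untilx(d='2109-08-30')
<- 271
-> anchor(d='2039-11-04')
<- 2039-11-04
-> drift(n='349')
<- 2040-10-18
-> anchor(d='1832-12-29')
<- 1832-12-29

Answer: 2118-12-02


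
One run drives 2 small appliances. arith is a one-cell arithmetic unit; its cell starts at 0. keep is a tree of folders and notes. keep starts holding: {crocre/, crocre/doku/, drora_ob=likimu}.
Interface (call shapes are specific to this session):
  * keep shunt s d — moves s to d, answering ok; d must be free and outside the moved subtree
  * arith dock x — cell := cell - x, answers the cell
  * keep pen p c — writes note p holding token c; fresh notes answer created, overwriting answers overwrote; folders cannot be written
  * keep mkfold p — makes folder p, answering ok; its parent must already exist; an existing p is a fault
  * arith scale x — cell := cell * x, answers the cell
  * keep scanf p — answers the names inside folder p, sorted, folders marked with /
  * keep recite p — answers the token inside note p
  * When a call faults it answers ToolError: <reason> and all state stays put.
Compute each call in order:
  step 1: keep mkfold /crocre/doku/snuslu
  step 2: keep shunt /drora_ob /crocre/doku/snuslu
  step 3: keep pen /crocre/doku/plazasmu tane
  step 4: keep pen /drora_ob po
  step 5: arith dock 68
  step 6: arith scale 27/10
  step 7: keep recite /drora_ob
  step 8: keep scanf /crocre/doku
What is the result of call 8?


Answer: [plazasmu, snuslu/]

Derivation:
>> keep mkfold(p=/crocre/doku/snuslu)
<< ok
>> keep shunt(s=/drora_ob, d=/crocre/doku/snuslu)
<< ToolError: exists
>> keep pen(p=/crocre/doku/plazasmu, c=tane)
<< created
>> keep pen(p=/drora_ob, c=po)
<< overwrote
>> arith dock(x=68)
<< -68
>> arith scale(x=27/10)
<< -918/5
>> keep recite(p=/drora_ob)
<< po
>> keep scanf(p=/crocre/doku)
<< [plazasmu, snuslu/]


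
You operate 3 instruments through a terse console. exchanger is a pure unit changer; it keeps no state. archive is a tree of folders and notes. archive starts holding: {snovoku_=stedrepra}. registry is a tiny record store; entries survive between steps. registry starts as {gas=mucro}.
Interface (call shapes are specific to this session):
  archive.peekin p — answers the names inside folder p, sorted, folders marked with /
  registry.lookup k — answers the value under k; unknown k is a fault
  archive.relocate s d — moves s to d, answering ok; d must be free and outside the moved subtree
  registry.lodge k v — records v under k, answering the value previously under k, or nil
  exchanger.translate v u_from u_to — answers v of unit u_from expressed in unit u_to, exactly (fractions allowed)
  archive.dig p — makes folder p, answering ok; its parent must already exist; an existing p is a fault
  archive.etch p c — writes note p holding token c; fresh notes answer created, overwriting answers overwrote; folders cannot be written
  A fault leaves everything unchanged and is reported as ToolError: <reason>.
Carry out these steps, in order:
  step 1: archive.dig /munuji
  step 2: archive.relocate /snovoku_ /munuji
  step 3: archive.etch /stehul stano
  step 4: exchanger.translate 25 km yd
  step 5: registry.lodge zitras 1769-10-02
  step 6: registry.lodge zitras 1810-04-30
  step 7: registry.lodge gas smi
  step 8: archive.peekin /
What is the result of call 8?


Answer: [munuji/, snovoku_, stehul]

Derivation:
> archive.dig p='/munuji'
:: ok
> archive.relocate s='/snovoku_' d='/munuji'
:: ToolError: exists
> archive.etch p='/stehul' c='stano'
:: created
> exchanger.translate v='25' u_from='km' u_to='yd'
:: 31250000/1143
> registry.lodge k='zitras' v='1769-10-02'
:: nil
> registry.lodge k='zitras' v='1810-04-30'
:: 1769-10-02
> registry.lodge k='gas' v='smi'
:: mucro
> archive.peekin p='/'
:: [munuji/, snovoku_, stehul]


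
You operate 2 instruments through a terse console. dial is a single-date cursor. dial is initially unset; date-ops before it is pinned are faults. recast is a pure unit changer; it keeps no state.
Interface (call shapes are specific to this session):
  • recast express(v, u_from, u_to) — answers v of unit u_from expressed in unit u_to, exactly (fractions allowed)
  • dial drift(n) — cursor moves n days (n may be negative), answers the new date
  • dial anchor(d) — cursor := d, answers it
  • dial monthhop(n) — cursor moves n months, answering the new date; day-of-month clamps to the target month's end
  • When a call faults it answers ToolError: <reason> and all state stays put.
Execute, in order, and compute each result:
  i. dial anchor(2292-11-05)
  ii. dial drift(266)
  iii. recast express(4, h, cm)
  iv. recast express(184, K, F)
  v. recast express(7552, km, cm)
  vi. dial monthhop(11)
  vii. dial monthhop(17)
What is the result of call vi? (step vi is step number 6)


Answer: 2294-06-29

Derivation:
Then dial anchor passing 2292-11-05, → 2292-11-05.
I use dial drift passing 266, giving 2293-07-29.
Now I run recast express passing 4, h, cm, and see ToolError: incompatible units.
I invoke recast express passing 184, K, F, → -12847/100.
I call recast express passing 7552, km, cm, — result: 755200000.
Then dial monthhop passing 11, and get 2294-06-29.
I run dial monthhop passing 17, which returns 2295-11-29.


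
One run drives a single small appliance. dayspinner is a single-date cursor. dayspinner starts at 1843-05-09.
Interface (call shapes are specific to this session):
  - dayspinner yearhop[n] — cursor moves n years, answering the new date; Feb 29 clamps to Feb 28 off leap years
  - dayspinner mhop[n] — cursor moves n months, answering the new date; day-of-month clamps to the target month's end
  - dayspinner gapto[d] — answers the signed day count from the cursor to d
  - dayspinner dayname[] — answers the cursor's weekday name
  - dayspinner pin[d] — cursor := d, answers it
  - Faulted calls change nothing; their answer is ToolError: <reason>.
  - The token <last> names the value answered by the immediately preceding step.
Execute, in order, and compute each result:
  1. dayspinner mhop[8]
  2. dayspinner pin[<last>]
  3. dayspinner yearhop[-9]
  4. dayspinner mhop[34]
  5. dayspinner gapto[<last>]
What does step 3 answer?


// 1. dayspinner mhop(n='8') -> 1844-01-09
// 2. dayspinner pin(d='<last>') -> 1844-01-09
// 3. dayspinner yearhop(n='-9') -> 1835-01-09
// 4. dayspinner mhop(n='34') -> 1837-11-09
// 5. dayspinner gapto(d='<last>') -> 0

Answer: 1835-01-09


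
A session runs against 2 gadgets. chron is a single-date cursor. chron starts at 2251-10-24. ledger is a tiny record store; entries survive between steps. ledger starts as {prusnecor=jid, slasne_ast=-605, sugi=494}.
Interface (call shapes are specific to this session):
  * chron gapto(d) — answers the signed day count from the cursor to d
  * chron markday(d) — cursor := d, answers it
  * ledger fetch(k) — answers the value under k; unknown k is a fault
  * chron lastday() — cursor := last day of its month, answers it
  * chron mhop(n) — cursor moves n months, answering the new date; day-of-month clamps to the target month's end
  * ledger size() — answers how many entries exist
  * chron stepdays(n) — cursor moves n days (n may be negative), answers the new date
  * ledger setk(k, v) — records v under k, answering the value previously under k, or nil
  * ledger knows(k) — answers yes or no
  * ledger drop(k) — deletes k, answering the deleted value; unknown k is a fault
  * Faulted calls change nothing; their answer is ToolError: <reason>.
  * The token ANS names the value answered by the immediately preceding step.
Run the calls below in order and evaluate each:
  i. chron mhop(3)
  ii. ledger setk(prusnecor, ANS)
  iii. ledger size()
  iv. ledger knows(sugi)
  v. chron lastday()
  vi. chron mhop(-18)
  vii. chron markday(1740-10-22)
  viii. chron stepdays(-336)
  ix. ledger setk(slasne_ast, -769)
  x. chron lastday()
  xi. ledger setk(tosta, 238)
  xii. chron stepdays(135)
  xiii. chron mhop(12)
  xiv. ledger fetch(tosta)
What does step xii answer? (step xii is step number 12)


Step: chron mhop[n→3]
Result: 2252-01-24
Step: ledger setk[k→prusnecor; v→ANS]
Result: jid
Step: ledger size[]
Result: 3
Step: ledger knows[k→sugi]
Result: yes
Step: chron lastday[]
Result: 2252-01-31
Step: chron mhop[n→-18]
Result: 2250-07-31
Step: chron markday[d→1740-10-22]
Result: 1740-10-22
Step: chron stepdays[n→-336]
Result: 1739-11-21
Step: ledger setk[k→slasne_ast; v→-769]
Result: -605
Step: chron lastday[]
Result: 1739-11-30
Step: ledger setk[k→tosta; v→238]
Result: nil
Step: chron stepdays[n→135]
Result: 1740-04-13
Step: chron mhop[n→12]
Result: 1741-04-13
Step: ledger fetch[k→tosta]
Result: 238

Answer: 1740-04-13


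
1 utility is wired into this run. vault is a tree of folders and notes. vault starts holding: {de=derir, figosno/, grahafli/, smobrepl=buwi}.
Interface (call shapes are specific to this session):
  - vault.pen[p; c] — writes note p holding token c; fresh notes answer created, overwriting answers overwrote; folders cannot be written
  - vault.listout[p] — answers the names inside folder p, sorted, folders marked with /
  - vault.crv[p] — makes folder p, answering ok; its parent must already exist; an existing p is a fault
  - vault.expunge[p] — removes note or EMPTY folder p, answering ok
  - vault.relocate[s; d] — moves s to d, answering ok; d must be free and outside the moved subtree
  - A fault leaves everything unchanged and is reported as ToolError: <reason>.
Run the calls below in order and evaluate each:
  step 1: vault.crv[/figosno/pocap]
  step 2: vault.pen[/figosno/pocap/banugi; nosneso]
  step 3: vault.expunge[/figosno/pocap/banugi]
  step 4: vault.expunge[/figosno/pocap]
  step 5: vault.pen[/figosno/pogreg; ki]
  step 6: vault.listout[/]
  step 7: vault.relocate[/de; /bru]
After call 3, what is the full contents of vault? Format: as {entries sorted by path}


Step: vault.crv[p='/figosno/pocap']
Result: ok
Step: vault.pen[p='/figosno/pocap/banugi'; c='nosneso']
Result: created
Step: vault.expunge[p='/figosno/pocap/banugi']
Result: ok
Step: vault.expunge[p='/figosno/pocap']
Result: ok
Step: vault.pen[p='/figosno/pogreg'; c='ki']
Result: created
Step: vault.listout[p='/']
Result: [de, figosno/, grahafli/, smobrepl]
Step: vault.relocate[s='/de'; d='/bru']
Result: ok

Answer: {de=derir, figosno/, figosno/pocap/, grahafli/, smobrepl=buwi}


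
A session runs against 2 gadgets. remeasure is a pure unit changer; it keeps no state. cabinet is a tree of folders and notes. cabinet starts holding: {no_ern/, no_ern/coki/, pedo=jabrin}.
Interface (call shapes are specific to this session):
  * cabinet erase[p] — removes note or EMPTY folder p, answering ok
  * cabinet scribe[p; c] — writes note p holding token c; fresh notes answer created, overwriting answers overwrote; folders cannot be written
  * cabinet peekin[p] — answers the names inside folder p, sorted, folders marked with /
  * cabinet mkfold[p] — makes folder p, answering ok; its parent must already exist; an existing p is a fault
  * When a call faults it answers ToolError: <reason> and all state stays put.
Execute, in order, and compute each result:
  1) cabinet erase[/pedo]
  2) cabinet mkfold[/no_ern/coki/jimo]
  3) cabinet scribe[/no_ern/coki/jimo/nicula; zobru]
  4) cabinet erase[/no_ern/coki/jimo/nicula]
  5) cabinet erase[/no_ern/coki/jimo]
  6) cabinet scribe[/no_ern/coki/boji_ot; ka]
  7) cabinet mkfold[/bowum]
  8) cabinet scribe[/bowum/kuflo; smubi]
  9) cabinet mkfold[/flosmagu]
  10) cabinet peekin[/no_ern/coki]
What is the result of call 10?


Answer: [boji_ot]

Derivation:
[in] cabinet erase /pedo
  ok
[in] cabinet mkfold /no_ern/coki/jimo
  ok
[in] cabinet scribe /no_ern/coki/jimo/nicula zobru
  created
[in] cabinet erase /no_ern/coki/jimo/nicula
  ok
[in] cabinet erase /no_ern/coki/jimo
  ok
[in] cabinet scribe /no_ern/coki/boji_ot ka
  created
[in] cabinet mkfold /bowum
  ok
[in] cabinet scribe /bowum/kuflo smubi
  created
[in] cabinet mkfold /flosmagu
  ok
[in] cabinet peekin /no_ern/coki
  [boji_ot]


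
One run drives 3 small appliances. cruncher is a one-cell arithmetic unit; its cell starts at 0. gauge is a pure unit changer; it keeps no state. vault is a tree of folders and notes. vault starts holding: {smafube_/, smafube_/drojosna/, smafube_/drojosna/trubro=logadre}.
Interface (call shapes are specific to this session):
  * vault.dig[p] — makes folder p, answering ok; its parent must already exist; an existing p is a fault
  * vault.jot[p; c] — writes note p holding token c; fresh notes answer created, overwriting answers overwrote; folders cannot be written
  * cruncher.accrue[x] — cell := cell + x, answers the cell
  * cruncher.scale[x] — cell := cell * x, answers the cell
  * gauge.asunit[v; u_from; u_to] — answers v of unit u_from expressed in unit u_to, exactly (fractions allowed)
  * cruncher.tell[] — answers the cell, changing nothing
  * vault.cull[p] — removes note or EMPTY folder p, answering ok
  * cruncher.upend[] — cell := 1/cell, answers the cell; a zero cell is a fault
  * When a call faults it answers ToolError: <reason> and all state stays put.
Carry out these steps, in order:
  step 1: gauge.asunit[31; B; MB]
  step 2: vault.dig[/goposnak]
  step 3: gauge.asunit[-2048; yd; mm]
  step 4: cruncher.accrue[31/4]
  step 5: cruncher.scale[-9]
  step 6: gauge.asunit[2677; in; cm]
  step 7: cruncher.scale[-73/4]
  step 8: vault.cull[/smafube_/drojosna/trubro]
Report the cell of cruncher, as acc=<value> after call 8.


-- asunit(31, B, MB) ~> 31/1000000
-- dig(/goposnak) ~> ok
-- asunit(-2048, yd, mm) ~> -9363456/5
-- accrue(31/4) ~> 31/4
-- scale(-9) ~> -279/4
-- asunit(2677, in, cm) ~> 339979/50
-- scale(-73/4) ~> 20367/16
-- cull(/smafube_/drojosna/trubro) ~> ok

Answer: acc=20367/16


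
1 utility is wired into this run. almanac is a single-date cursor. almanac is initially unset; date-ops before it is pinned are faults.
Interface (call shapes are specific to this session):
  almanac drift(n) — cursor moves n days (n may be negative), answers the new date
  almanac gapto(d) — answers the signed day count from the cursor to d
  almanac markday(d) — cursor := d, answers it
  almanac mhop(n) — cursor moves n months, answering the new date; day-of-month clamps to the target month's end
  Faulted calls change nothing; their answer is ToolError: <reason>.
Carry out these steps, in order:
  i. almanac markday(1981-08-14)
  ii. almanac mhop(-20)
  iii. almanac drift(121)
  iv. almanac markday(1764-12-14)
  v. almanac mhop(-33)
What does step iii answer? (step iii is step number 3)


>>> almanac markday 1981-08-14
[out] 1981-08-14
>>> almanac mhop -20
[out] 1979-12-14
>>> almanac drift 121
[out] 1980-04-13
>>> almanac markday 1764-12-14
[out] 1764-12-14
>>> almanac mhop -33
[out] 1762-03-14

Answer: 1980-04-13


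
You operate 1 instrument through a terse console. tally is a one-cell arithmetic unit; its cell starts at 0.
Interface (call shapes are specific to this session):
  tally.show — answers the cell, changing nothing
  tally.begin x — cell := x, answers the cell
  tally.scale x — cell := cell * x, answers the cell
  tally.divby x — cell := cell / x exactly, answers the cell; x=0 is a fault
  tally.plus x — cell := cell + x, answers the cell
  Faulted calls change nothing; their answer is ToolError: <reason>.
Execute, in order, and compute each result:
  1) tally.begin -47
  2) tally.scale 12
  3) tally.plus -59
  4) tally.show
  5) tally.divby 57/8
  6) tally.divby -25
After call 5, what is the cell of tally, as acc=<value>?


// tally.begin(x: -47) ~> -47
// tally.scale(x: 12) ~> -564
// tally.plus(x: -59) ~> -623
// tally.show() ~> -623
// tally.divby(x: 57/8) ~> -4984/57
// tally.divby(x: -25) ~> 4984/1425

Answer: acc=-4984/57
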